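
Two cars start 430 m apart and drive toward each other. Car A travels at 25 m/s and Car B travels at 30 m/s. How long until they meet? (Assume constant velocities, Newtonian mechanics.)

Combined speed: v_combined = 25 + 30 = 55 m/s
Time to meet: t = d/v_combined = 430/55 = 7.82 s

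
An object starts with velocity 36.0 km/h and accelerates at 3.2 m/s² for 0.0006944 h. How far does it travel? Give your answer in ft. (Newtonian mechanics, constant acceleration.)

v₀ = 36.0 km/h × 0.2777777777777778 = 10.0 m/s
t = 0.0006944 h × 3600.0 = 2.49984 s
d = v₀ × t + ½ × a × t² = 10.0 × 2.49984 + 0.5 × 3.2 × 2.49984² = 34.9971 m
d = 34.9971 m / 0.3048 = 114.8 ft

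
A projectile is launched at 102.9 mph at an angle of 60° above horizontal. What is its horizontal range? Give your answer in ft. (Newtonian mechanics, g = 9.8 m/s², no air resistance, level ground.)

v₀ = 102.9 mph × 0.44704 = 46.0004 m/s
R = v₀² × sin(2θ) / g = 46.0004² × sin(2 × 60°) / 9.8 = 2116.04 × 0.866025 / 9.8 = 186.994 m
R = 186.994 m / 0.3048 = 613.5 ft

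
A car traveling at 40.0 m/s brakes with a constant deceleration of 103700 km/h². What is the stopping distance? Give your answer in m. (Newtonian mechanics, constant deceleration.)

a = 103700 km/h² × 7.716049382716049e-05 = 8.00154 m/s²
d = v₀² / (2a) = 40.0² / (2 × 8.00154) = 1600.0 / 16.0031 = 99.98 m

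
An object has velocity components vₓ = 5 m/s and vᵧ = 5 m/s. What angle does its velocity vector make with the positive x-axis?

θ = arctan(vᵧ/vₓ) = arctan(5/5) = 45.0°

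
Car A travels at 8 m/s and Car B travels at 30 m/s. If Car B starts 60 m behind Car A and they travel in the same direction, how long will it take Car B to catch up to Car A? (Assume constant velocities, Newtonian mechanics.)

Relative speed: v_rel = 30 - 8 = 22 m/s
Time to catch: t = d₀/v_rel = 60/22 = 2.73 s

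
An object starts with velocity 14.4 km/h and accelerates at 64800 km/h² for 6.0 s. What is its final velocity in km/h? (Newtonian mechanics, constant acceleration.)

v₀ = 14.4 km/h × 0.2777777777777778 = 4.0 m/s
a = 64800 km/h² × 7.716049382716049e-05 = 5.0 m/s²
v = v₀ + a × t = 4.0 + 5.0 × 6.0 = 34.0 m/s
v = 34.0 m/s / 0.2777777777777778 = 122.4 km/h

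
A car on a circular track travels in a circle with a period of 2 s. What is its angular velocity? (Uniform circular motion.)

ω = 2π/T = 2π/2 = 3.1416 rad/s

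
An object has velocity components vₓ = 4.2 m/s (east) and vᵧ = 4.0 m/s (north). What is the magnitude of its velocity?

|v| = √(vₓ² + vᵧ²) = √(4.2² + 4.0²) = √(33.64) = 5.8 m/s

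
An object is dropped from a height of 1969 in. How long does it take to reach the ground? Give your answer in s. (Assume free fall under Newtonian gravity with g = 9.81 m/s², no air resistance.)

h = 1969 in × 0.0254 = 50.0126 m
t = √(2h/g) = √(2 × 50.0126 / 9.81) = 3.193 s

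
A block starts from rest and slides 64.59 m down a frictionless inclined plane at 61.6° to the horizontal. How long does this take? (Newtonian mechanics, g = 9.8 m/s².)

a = g sin(θ) = 9.8 × sin(61.6°) = 8.6206 m/s²
t = √(2d/a) = √(2 × 64.59 / 8.6206) = 3.87 s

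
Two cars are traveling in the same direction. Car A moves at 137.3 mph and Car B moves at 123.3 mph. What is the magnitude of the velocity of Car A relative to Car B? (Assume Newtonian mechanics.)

v_rel = |v_A - v_B| = |137.3 - 123.3| = 14.0 mph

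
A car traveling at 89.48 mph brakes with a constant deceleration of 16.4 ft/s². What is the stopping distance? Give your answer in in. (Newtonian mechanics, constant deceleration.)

v₀ = 89.48 mph × 0.44704 = 40.0011 m/s
a = 16.4 ft/s² × 0.3048 = 4.99872 m/s²
d = v₀² / (2a) = 40.0011² / (2 × 4.99872) = 1600.09 / 9.99744 = 160.05 m
d = 160.05 m / 0.0254 = 6301 in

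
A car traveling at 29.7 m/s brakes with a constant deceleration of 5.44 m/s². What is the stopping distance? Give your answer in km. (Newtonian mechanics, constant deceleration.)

d = v₀² / (2a) = 29.7² / (2 × 5.44) = 882.09 / 10.88 = 81.0744 m
d = 81.0744 m / 1000.0 = 0.08107 km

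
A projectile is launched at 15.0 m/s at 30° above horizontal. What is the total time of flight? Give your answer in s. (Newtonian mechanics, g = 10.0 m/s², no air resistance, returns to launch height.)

T = 2 × v₀ × sin(θ) / g = 2 × 15.0 × sin(30°) / 10.0 = 2 × 15.0 × 0.5 / 10.0 = 1.5 s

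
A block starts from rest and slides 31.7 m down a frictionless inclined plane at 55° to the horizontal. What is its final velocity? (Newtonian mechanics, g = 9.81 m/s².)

a = g sin(θ) = 9.81 × sin(55°) = 8.0359 m/s²
v = √(2ad) = √(2 × 8.0359 × 31.7) = 22.57 m/s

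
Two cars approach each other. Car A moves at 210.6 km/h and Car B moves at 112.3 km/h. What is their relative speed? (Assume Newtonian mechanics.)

v_rel = v_A + v_B = 210.6 + 112.3 = 322.9 km/h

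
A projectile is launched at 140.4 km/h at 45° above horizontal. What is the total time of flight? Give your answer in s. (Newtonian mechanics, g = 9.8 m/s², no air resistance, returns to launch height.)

v₀ = 140.4 km/h × 0.2777777777777778 = 39.0 m/s
T = 2 × v₀ × sin(θ) / g = 2 × 39.0 × sin(45°) / 9.8 = 2 × 39.0 × 0.707107 / 9.8 = 5.628 s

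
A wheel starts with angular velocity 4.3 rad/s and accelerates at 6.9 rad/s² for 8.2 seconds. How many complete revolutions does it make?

θ = ω₀t + ½αt² = 4.3×8.2 + ½×6.9×8.2² = 267.238 rad
Total revolutions = θ/(2π) = 267.238/(2π) = 42.53
Complete revolutions = ⌊42.53⌋ = 42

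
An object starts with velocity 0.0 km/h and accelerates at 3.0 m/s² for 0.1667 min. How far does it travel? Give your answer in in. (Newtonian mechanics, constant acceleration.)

v₀ = 0.0 km/h × 0.2777777777777778 = 0.0 m/s
t = 0.1667 min × 60.0 = 10.002 s
d = v₀ × t + ½ × a × t² = 0.0 × 10.002 + 0.5 × 3.0 × 10.002² = 150.06 m
d = 150.06 m / 0.0254 = 5908 in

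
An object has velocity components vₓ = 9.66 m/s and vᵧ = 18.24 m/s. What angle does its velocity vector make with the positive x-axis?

θ = arctan(vᵧ/vₓ) = arctan(18.24/9.66) = 62.09°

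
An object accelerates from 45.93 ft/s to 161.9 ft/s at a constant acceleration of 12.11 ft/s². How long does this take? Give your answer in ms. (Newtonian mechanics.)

v₀ = 45.93 ft/s × 0.3048 = 13.9995 m/s
v = 161.9 ft/s × 0.3048 = 49.3471 m/s
a = 12.11 ft/s² × 0.3048 = 3.69113 m/s²
t = (v - v₀) / a = (49.3471 - 13.9995) / 3.69113 = 9.57636 s
t = 9.57636 s / 0.001 = 9576 ms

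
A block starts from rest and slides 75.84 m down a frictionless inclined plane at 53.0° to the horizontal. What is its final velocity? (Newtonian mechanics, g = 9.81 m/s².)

a = g sin(θ) = 9.81 × sin(53.0°) = 7.8346 m/s²
v = √(2ad) = √(2 × 7.8346 × 75.84) = 34.47 m/s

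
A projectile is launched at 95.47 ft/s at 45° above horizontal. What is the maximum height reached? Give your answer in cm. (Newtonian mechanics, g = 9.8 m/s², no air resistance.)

v₀ = 95.47 ft/s × 0.3048 = 29.0993 m/s
H = v₀² × sin²(θ) / (2g) = 29.0993² × sin(45°)² / (2 × 9.8) = 846.769 × 0.5 / 19.6 = 21.6013 m
H = 21.6013 m / 0.01 = 2160 cm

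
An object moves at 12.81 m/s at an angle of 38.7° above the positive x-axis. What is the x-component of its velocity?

vₓ = v cos(θ) = 12.81 × cos(38.7°) = 10.0 m/s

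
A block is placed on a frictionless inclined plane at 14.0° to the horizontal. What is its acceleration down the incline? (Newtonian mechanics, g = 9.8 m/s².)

a = g sin(θ) = 9.8 × sin(14.0°) = 9.8 × 0.2419 = 2.37 m/s²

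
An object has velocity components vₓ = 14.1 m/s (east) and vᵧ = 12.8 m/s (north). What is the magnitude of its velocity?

|v| = √(vₓ² + vᵧ²) = √(14.1² + 12.8²) = √(362.65) = 19.04 m/s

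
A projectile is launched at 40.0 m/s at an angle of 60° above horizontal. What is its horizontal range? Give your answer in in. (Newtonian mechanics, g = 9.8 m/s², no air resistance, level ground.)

R = v₀² × sin(2θ) / g = 40.0² × sin(2 × 60°) / 9.8 = 1600.0 × 0.866025 / 9.8 = 141.392 m
R = 141.392 m / 0.0254 = 5567 in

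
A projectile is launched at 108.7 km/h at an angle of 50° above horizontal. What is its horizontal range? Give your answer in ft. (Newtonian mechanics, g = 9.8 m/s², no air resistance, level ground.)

v₀ = 108.7 km/h × 0.2777777777777778 = 30.1944 m/s
R = v₀² × sin(2θ) / g = 30.1944² × sin(2 × 50°) / 9.8 = 911.702 × 0.984808 / 9.8 = 91.6175 m
R = 91.6175 m / 0.3048 = 300.6 ft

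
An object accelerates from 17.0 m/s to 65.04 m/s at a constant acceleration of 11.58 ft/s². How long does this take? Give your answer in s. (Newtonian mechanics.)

a = 11.58 ft/s² × 0.3048 = 3.52958 m/s²
t = (v - v₀) / a = (65.04 - 17.0) / 3.52958 = 13.61 s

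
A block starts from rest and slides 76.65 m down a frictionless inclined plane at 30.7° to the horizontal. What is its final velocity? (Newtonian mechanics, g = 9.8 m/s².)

a = g sin(θ) = 9.8 × sin(30.7°) = 5.0033 m/s²
v = √(2ad) = √(2 × 5.0033 × 76.65) = 27.69 m/s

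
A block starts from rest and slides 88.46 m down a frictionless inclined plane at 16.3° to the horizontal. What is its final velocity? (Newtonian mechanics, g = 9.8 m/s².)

a = g sin(θ) = 9.8 × sin(16.3°) = 2.7505 m/s²
v = √(2ad) = √(2 × 2.7505 × 88.46) = 22.06 m/s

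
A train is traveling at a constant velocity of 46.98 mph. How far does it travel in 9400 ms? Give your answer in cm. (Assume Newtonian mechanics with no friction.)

v = 46.98 mph × 0.44704 = 21.0019 m/s
t = 9400 ms × 0.001 = 9.4 s
d = v × t = 21.0019 × 9.4 = 197.418 m
d = 197.418 m / 0.01 = 19740 cm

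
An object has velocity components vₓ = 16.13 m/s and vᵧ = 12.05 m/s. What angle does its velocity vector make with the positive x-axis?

θ = arctan(vᵧ/vₓ) = arctan(12.05/16.13) = 36.76°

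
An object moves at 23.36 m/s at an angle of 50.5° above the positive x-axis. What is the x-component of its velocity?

vₓ = v cos(θ) = 23.36 × cos(50.5°) = 14.86 m/s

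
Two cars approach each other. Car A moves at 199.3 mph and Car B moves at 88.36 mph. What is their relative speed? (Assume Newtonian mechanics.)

v_rel = v_A + v_B = 199.3 + 88.36 = 287.66 mph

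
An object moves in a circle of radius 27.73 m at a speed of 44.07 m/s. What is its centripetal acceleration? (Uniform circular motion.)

a_c = v²/r = 44.07²/27.73 = 1942.1649/27.73 = 70.04 m/s²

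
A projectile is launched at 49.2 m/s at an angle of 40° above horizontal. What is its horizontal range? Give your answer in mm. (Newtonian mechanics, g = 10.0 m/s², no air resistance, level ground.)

R = v₀² × sin(2θ) / g = 49.2² × sin(2 × 40°) / 10.0 = 2420.64 × 0.984808 / 10.0 = 238.387 m
R = 238.387 m / 0.001 = 238400 mm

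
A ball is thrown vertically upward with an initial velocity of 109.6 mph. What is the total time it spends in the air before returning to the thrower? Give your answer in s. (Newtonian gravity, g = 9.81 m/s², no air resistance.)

v₀ = 109.6 mph × 0.44704 = 48.9956 m/s
t_total = 2 × v₀ / g = 2 × 48.9956 / 9.81 = 9.989 s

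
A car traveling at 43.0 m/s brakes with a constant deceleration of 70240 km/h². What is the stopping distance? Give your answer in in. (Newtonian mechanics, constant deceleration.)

a = 70240 km/h² × 7.716049382716049e-05 = 5.41975 m/s²
d = v₀² / (2a) = 43.0² / (2 × 5.41975) = 1849.0 / 10.8395 = 170.58 m
d = 170.58 m / 0.0254 = 6716 in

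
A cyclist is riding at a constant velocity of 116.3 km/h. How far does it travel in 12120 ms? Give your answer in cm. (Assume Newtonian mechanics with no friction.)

v = 116.3 km/h × 0.2777777777777778 = 32.3056 m/s
t = 12120 ms × 0.001 = 12.12 s
d = v × t = 32.3056 × 12.12 = 391.544 m
d = 391.544 m / 0.01 = 39150 cm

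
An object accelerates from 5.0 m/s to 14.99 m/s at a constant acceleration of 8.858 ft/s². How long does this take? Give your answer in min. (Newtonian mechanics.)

a = 8.858 ft/s² × 0.3048 = 2.69992 m/s²
t = (v - v₀) / a = (14.99 - 5.0) / 2.69992 = 3.70011 s
t = 3.70011 s / 60.0 = 0.06167 min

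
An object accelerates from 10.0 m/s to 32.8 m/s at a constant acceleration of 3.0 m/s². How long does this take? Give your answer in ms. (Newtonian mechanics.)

t = (v - v₀) / a = (32.8 - 10.0) / 3.0 = 7.6 s
t = 7.6 s / 0.001 = 7600 ms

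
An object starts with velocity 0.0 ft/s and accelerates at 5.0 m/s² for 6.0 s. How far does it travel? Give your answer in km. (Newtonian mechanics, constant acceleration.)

v₀ = 0.0 ft/s × 0.3048 = 0.0 m/s
d = v₀ × t + ½ × a × t² = 0.0 × 6.0 + 0.5 × 5.0 × 6.0² = 90.0 m
d = 90.0 m / 1000.0 = 0.09 km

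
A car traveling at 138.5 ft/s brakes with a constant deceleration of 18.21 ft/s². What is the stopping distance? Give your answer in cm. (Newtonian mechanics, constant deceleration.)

v₀ = 138.5 ft/s × 0.3048 = 42.2148 m/s
a = 18.21 ft/s² × 0.3048 = 5.55041 m/s²
d = v₀² / (2a) = 42.2148² / (2 × 5.55041) = 1782.09 / 11.1008 = 160.537 m
d = 160.537 m / 0.01 = 16050 cm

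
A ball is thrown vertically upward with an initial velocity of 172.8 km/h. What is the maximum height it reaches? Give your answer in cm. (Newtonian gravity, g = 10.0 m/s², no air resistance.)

v₀ = 172.8 km/h × 0.2777777777777778 = 48.0 m/s
h_max = v₀² / (2g) = 48.0² / (2 × 10.0) = 2304.0 / 20.0 = 115.2 m
h_max = 115.2 m / 0.01 = 11520 cm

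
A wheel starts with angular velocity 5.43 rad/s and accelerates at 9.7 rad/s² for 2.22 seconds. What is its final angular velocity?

ω = ω₀ + αt = 5.43 + 9.7 × 2.22 = 26.96 rad/s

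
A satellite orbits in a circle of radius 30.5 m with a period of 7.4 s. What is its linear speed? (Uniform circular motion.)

v = 2πr/T = 2π×30.5/7.4 = 25.9 m/s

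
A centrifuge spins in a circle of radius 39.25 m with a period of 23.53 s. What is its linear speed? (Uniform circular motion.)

v = 2πr/T = 2π×39.25/23.53 = 10.48 m/s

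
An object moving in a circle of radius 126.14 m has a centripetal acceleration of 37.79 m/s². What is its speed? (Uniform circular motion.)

v = √(a_c × r) = √(37.79 × 126.14) = 69.04 m/s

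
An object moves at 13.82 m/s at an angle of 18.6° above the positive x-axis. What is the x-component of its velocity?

vₓ = v cos(θ) = 13.82 × cos(18.6°) = 13.1 m/s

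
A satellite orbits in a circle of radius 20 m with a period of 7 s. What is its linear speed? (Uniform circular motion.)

v = 2πr/T = 2π×20/7 = 17.95 m/s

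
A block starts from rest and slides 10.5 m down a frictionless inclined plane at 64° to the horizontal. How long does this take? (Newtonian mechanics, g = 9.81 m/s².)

a = g sin(θ) = 9.81 × sin(64°) = 8.8172 m/s²
t = √(2d/a) = √(2 × 10.5 / 8.8172) = 1.54 s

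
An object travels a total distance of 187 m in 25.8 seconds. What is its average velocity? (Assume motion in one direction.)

v_avg = Δd / Δt = 187 / 25.8 = 7.25 m/s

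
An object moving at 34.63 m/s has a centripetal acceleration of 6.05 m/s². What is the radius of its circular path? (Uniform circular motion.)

r = v²/a_c = 34.63²/6.05 = 198.22 m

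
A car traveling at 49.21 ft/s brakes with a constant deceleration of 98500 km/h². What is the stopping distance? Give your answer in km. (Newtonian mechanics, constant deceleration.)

v₀ = 49.21 ft/s × 0.3048 = 14.9992 m/s
a = 98500 km/h² × 7.716049382716049e-05 = 7.60031 m/s²
d = v₀² / (2a) = 14.9992² / (2 × 7.60031) = 224.976 / 15.2006 = 14.8005 m
d = 14.8005 m / 1000.0 = 0.0148 km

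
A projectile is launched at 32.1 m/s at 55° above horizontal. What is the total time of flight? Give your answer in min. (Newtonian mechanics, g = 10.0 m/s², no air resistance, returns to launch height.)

T = 2 × v₀ × sin(θ) / g = 2 × 32.1 × sin(55°) / 10.0 = 2 × 32.1 × 0.819152 / 10.0 = 5.25896 s
T = 5.25896 s / 60.0 = 0.08765 min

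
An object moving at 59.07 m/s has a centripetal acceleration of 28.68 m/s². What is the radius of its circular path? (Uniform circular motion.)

r = v²/a_c = 59.07²/28.68 = 121.66 m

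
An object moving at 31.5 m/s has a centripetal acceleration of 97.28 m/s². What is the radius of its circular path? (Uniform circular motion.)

r = v²/a_c = 31.5²/97.28 = 10.2 m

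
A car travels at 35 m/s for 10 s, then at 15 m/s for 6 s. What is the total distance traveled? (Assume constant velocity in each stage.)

d₁ = v₁t₁ = 35 × 10 = 350 m
d₂ = v₂t₂ = 15 × 6 = 90 m
d_total = 350 + 90 = 440 m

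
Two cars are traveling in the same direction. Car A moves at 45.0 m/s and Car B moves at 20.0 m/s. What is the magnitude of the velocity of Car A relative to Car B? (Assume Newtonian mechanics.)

v_rel = |v_A - v_B| = |45.0 - 20.0| = 25.0 m/s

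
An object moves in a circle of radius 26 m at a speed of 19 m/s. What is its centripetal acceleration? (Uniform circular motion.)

a_c = v²/r = 19²/26 = 361/26 = 13.88 m/s²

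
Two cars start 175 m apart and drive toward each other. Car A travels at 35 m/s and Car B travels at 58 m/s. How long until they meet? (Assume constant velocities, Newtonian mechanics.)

Combined speed: v_combined = 35 + 58 = 93 m/s
Time to meet: t = d/v_combined = 175/93 = 1.88 s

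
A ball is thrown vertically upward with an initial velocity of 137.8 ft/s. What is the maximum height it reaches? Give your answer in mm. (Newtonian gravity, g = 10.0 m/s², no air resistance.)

v₀ = 137.8 ft/s × 0.3048 = 42.0014 m/s
h_max = v₀² / (2g) = 42.0014² / (2 × 10.0) = 1764.12 / 20.0 = 88.206 m
h_max = 88.206 m / 0.001 = 88210 mm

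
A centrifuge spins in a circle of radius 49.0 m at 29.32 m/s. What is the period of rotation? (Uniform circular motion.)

T = 2πr/v = 2π×49.0/29.32 = 10.5 s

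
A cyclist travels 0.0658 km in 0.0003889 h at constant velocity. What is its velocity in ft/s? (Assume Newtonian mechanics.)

d = 0.0658 km × 1000.0 = 65.8 m
t = 0.0003889 h × 3600.0 = 1.40004 s
v = d / t = 65.8 / 1.40004 = 46.9987 m/s
v = 46.9987 m/s / 0.3048 = 154.2 ft/s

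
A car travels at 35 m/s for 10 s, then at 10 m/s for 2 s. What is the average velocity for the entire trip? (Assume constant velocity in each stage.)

d₁ = v₁t₁ = 35 × 10 = 350 m
d₂ = v₂t₂ = 10 × 2 = 20 m
d_total = 370 m, t_total = 12 s
v_avg = d_total/t_total = 370/12 = 30.83 m/s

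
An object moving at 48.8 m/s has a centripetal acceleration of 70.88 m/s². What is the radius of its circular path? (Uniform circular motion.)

r = v²/a_c = 48.8²/70.88 = 33.6 m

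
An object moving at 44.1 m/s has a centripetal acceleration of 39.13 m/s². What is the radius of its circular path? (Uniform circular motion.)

r = v²/a_c = 44.1²/39.13 = 49.7 m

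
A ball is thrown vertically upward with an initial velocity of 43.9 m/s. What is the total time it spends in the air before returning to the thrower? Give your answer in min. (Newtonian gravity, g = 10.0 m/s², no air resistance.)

t_total = 2 × v₀ / g = 2 × 43.9 / 10.0 = 8.78 s
t_total = 8.78 s / 60.0 = 0.1463 min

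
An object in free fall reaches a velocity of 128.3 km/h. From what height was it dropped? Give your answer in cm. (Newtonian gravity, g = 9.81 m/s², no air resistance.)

v = 128.3 km/h × 0.2777777777777778 = 35.6389 m/s
h = v² / (2g) = 35.6389² / (2 × 9.81) = 64.7366 m
h = 64.7366 m / 0.01 = 6474 cm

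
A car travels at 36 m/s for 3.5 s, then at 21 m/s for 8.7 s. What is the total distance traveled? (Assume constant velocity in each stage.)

d₁ = v₁t₁ = 36 × 3.5 = 126.0 m
d₂ = v₂t₂ = 21 × 8.7 = 182.7 m
d_total = 126.0 + 182.7 = 308.7 m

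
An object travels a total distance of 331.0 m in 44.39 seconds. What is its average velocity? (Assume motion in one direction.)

v_avg = Δd / Δt = 331.0 / 44.39 = 7.46 m/s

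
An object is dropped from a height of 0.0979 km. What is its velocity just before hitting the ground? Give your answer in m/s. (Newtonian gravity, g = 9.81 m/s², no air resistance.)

h = 0.0979 km × 1000.0 = 97.9 m
v = √(2gh) = √(2 × 9.81 × 97.9) = 43.83 m/s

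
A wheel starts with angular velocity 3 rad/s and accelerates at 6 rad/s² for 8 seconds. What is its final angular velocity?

ω = ω₀ + αt = 3 + 6 × 8 = 51 rad/s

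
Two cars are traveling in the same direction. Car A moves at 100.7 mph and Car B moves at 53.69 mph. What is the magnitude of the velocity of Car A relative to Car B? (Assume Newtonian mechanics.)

v_rel = |v_A - v_B| = |100.7 - 53.69| = 47.01 mph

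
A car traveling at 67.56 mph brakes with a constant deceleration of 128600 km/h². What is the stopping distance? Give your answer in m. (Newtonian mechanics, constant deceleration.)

v₀ = 67.56 mph × 0.44704 = 30.202 m/s
a = 128600 km/h² × 7.716049382716049e-05 = 9.92284 m/s²
d = v₀² / (2a) = 30.202² / (2 × 9.92284) = 912.161 / 19.8457 = 45.96 m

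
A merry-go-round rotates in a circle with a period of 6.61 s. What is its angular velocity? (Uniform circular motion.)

ω = 2π/T = 2π/6.61 = 0.9506 rad/s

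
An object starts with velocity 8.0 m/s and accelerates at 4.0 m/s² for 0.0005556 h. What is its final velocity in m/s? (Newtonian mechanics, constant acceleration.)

t = 0.0005556 h × 3600.0 = 2.00016 s
v = v₀ + a × t = 8.0 + 4.0 × 2.00016 = 16.0 m/s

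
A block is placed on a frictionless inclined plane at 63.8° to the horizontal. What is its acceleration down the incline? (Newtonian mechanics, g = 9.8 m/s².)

a = g sin(θ) = 9.8 × sin(63.8°) = 9.8 × 0.8973 = 8.79 m/s²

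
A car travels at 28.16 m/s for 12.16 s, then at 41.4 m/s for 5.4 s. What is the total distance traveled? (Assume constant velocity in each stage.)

d₁ = v₁t₁ = 28.16 × 12.16 = 342.4256 m
d₂ = v₂t₂ = 41.4 × 5.4 = 223.56 m
d_total = 342.4256 + 223.56 = 565.99 m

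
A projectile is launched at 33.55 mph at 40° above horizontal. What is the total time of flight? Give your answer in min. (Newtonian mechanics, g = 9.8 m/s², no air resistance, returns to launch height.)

v₀ = 33.55 mph × 0.44704 = 14.9982 m/s
T = 2 × v₀ × sin(θ) / g = 2 × 14.9982 × sin(40°) / 9.8 = 2 × 14.9982 × 0.642788 / 9.8 = 1.96748 s
T = 1.96748 s / 60.0 = 0.03279 min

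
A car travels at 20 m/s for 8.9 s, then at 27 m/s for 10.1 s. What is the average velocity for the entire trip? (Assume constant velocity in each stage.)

d₁ = v₁t₁ = 20 × 8.9 = 178.0 m
d₂ = v₂t₂ = 27 × 10.1 = 272.7 m
d_total = 450.7 m, t_total = 19.0 s
v_avg = d_total/t_total = 450.7/19.0 = 23.72 m/s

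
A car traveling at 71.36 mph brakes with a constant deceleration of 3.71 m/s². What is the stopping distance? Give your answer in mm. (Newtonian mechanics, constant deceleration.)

v₀ = 71.36 mph × 0.44704 = 31.9008 m/s
d = v₀² / (2a) = 31.9008² / (2 × 3.71) = 1017.66 / 7.42 = 137.151 m
d = 137.151 m / 0.001 = 137200 mm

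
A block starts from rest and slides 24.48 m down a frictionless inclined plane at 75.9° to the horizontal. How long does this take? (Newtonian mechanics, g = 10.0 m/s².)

a = g sin(θ) = 10.0 × sin(75.9°) = 9.6987 m/s²
t = √(2d/a) = √(2 × 24.48 / 9.6987) = 2.25 s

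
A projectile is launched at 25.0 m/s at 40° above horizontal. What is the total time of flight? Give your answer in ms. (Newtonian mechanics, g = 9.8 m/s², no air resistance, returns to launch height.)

T = 2 × v₀ × sin(θ) / g = 2 × 25.0 × sin(40°) / 9.8 = 2 × 25.0 × 0.642788 / 9.8 = 3.27953 s
T = 3.27953 s / 0.001 = 3280 ms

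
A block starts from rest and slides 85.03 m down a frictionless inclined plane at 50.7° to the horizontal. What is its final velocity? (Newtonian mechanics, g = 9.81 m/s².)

a = g sin(θ) = 9.81 × sin(50.7°) = 7.5914 m/s²
v = √(2ad) = √(2 × 7.5914 × 85.03) = 35.93 m/s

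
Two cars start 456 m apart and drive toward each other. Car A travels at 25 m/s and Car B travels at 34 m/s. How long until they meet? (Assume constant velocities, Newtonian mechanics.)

Combined speed: v_combined = 25 + 34 = 59 m/s
Time to meet: t = d/v_combined = 456/59 = 7.73 s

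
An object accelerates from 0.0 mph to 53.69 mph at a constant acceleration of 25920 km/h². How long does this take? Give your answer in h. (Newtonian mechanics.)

v₀ = 0.0 mph × 0.44704 = 0.0 m/s
v = 53.69 mph × 0.44704 = 24.0016 m/s
a = 25920 km/h² × 7.716049382716049e-05 = 2.0 m/s²
t = (v - v₀) / a = (24.0016 - 0.0) / 2.0 = 12.0008 s
t = 12.0008 s / 3600.0 = 0.003334 h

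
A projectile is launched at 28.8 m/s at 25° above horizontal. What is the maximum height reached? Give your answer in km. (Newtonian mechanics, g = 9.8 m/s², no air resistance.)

H = v₀² × sin²(θ) / (2g) = 28.8² × sin(25°)² / (2 × 9.8) = 829.44 × 0.178606 / 19.6 = 7.55831 m
H = 7.55831 m / 1000.0 = 0.007558 km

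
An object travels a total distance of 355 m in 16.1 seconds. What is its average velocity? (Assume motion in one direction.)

v_avg = Δd / Δt = 355 / 16.1 = 22.05 m/s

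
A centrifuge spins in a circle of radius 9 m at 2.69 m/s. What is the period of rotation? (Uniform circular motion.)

T = 2πr/v = 2π×9/2.69 = 21.02 s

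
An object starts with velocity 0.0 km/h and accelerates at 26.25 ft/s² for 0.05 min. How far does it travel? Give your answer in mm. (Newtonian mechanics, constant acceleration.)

v₀ = 0.0 km/h × 0.2777777777777778 = 0.0 m/s
a = 26.25 ft/s² × 0.3048 = 8.001 m/s²
t = 0.05 min × 60.0 = 3.0 s
d = v₀ × t + ½ × a × t² = 0.0 × 3.0 + 0.5 × 8.001 × 3.0² = 36.0045 m
d = 36.0045 m / 0.001 = 36000 mm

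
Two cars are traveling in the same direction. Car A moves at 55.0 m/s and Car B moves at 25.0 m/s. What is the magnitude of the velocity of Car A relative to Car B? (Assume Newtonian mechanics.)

v_rel = |v_A - v_B| = |55.0 - 25.0| = 30.0 m/s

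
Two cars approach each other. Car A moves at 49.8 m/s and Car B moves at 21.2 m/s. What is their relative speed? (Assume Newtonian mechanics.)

v_rel = v_A + v_B = 49.8 + 21.2 = 71.0 m/s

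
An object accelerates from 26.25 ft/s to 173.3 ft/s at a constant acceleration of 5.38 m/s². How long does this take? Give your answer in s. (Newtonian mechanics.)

v₀ = 26.25 ft/s × 0.3048 = 8.001 m/s
v = 173.3 ft/s × 0.3048 = 52.8218 m/s
t = (v - v₀) / a = (52.8218 - 8.001) / 5.38 = 8.331 s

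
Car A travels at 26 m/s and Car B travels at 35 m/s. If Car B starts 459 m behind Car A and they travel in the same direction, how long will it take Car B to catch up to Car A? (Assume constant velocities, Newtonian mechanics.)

Relative speed: v_rel = 35 - 26 = 9 m/s
Time to catch: t = d₀/v_rel = 459/9 = 51.0 s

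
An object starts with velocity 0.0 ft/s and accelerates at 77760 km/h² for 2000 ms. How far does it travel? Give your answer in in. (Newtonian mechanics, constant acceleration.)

v₀ = 0.0 ft/s × 0.3048 = 0.0 m/s
a = 77760 km/h² × 7.716049382716049e-05 = 6.0 m/s²
t = 2000 ms × 0.001 = 2.0 s
d = v₀ × t + ½ × a × t² = 0.0 × 2.0 + 0.5 × 6.0 × 2.0² = 12.0 m
d = 12.0 m / 0.0254 = 472.4 in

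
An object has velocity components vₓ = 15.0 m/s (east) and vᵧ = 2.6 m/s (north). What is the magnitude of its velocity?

|v| = √(vₓ² + vᵧ²) = √(15.0² + 2.6²) = √(231.76) = 15.22 m/s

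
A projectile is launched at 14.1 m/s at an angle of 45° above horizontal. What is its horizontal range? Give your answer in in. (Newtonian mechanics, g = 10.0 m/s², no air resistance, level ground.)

R = v₀² × sin(2θ) / g = 14.1² × sin(2 × 45°) / 10.0 = 198.81 × 1.0 / 10.0 = 19.881 m
R = 19.881 m / 0.0254 = 782.7 in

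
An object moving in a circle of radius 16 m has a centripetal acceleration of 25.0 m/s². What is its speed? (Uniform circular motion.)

v = √(a_c × r) = √(25.0 × 16) = 20.0 m/s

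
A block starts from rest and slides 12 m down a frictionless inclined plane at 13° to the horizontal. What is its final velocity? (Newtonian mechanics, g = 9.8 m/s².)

a = g sin(θ) = 9.8 × sin(13°) = 2.2045 m/s²
v = √(2ad) = √(2 × 2.2045 × 12) = 7.27 m/s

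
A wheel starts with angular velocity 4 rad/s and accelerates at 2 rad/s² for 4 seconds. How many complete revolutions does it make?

θ = ω₀t + ½αt² = 4×4 + ½×2×4² = 32.0 rad
Total revolutions = θ/(2π) = 32.0/(2π) = 5.09
Complete revolutions = ⌊5.09⌋ = 5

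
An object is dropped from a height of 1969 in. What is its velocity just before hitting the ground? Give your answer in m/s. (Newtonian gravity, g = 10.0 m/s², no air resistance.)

h = 1969 in × 0.0254 = 50.0126 m
v = √(2gh) = √(2 × 10.0 × 50.0126) = 31.63 m/s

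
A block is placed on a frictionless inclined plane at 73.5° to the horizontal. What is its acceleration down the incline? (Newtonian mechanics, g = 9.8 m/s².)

a = g sin(θ) = 9.8 × sin(73.5°) = 9.8 × 0.9588 = 9.4 m/s²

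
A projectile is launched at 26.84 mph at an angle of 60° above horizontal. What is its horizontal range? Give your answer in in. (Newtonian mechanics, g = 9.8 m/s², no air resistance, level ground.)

v₀ = 26.84 mph × 0.44704 = 11.9986 m/s
R = v₀² × sin(2θ) / g = 11.9986² × sin(2 × 60°) / 9.8 = 143.966 × 0.866025 / 9.8 = 12.7223 m
R = 12.7223 m / 0.0254 = 500.9 in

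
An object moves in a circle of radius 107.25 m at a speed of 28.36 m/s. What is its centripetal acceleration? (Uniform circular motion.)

a_c = v²/r = 28.36²/107.25 = 804.2896/107.25 = 7.5 m/s²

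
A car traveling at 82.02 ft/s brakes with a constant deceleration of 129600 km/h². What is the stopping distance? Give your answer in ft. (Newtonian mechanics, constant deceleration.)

v₀ = 82.02 ft/s × 0.3048 = 24.9997 m/s
a = 129600 km/h² × 7.716049382716049e-05 = 10.0 m/s²
d = v₀² / (2a) = 24.9997² / (2 × 10.0) = 624.985 / 20.0 = 31.2492 m
d = 31.2492 m / 0.3048 = 102.5 ft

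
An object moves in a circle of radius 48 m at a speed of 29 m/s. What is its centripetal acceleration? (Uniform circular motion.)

a_c = v²/r = 29²/48 = 841/48 = 17.52 m/s²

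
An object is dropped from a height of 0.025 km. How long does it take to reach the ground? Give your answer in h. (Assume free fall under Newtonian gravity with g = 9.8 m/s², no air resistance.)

h = 0.025 km × 1000.0 = 25.0 m
t = √(2h/g) = √(2 × 25.0 / 9.8) = 2.25877 s
t = 2.25877 s / 3600.0 = 0.0006274 h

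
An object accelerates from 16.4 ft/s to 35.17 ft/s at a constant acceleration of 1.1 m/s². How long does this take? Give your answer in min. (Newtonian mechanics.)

v₀ = 16.4 ft/s × 0.3048 = 4.99872 m/s
v = 35.17 ft/s × 0.3048 = 10.7198 m/s
t = (v - v₀) / a = (10.7198 - 4.99872) / 1.1 = 5.20098 s
t = 5.20098 s / 60.0 = 0.08668 min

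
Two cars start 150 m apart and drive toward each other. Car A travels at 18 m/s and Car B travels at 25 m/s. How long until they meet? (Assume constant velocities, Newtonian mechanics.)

Combined speed: v_combined = 18 + 25 = 43 m/s
Time to meet: t = d/v_combined = 150/43 = 3.49 s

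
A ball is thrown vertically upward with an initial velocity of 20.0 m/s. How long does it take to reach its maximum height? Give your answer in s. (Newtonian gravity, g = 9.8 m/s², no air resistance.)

t_up = v₀ / g = 20.0 / 9.8 = 2.041 s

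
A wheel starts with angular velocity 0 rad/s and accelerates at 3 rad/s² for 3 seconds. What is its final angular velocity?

ω = ω₀ + αt = 0 + 3 × 3 = 9 rad/s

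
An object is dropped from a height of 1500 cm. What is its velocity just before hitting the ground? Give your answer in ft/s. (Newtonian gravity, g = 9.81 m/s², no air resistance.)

h = 1500 cm × 0.01 = 15.0 m
v = √(2gh) = √(2 × 9.81 × 15.0) = 17.1552 m/s
v = 17.1552 m/s / 0.3048 = 56.28 ft/s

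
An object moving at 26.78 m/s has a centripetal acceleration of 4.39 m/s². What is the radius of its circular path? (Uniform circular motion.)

r = v²/a_c = 26.78²/4.39 = 163.36 m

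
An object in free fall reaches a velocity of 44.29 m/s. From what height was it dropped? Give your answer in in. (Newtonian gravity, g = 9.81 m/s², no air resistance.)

h = v² / (2g) = 44.29² / (2 × 9.81) = 99.9798 m
h = 99.9798 m / 0.0254 = 3936 in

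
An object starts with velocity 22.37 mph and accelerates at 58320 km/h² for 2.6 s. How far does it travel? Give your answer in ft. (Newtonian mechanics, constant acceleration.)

v₀ = 22.37 mph × 0.44704 = 10.0003 m/s
a = 58320 km/h² × 7.716049382716049e-05 = 4.5 m/s²
d = v₀ × t + ½ × a × t² = 10.0003 × 2.6 + 0.5 × 4.5 × 2.6² = 41.2108 m
d = 41.2108 m / 0.3048 = 135.2 ft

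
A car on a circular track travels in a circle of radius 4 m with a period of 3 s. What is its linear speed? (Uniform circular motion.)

v = 2πr/T = 2π×4/3 = 8.38 m/s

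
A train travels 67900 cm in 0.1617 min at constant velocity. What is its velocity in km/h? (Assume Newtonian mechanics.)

d = 67900 cm × 0.01 = 679.0 m
t = 0.1617 min × 60.0 = 9.702 s
v = d / t = 679.0 / 9.702 = 69.9856 m/s
v = 69.9856 m/s / 0.2777777777777778 = 251.9 km/h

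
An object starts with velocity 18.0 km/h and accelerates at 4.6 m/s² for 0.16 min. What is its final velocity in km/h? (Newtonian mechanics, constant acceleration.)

v₀ = 18.0 km/h × 0.2777777777777778 = 5.0 m/s
t = 0.16 min × 60.0 = 9.6 s
v = v₀ + a × t = 5.0 + 4.6 × 9.6 = 49.16 m/s
v = 49.16 m/s / 0.2777777777777778 = 177.0 km/h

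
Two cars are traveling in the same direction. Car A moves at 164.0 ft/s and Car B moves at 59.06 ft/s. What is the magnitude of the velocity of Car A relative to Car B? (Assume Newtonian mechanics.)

v_rel = |v_A - v_B| = |164.0 - 59.06| = 104.94 ft/s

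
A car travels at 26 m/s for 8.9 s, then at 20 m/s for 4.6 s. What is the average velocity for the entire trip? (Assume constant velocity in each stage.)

d₁ = v₁t₁ = 26 × 8.9 = 231.4 m
d₂ = v₂t₂ = 20 × 4.6 = 92.0 m
d_total = 323.4 m, t_total = 13.5 s
v_avg = d_total/t_total = 323.4/13.5 = 23.96 m/s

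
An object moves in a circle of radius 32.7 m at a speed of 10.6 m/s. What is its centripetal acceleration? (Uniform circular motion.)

a_c = v²/r = 10.6²/32.7 = 112.36/32.7 = 3.44 m/s²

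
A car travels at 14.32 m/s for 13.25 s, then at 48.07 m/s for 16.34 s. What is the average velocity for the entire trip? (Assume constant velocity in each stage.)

d₁ = v₁t₁ = 14.32 × 13.25 = 189.74 m
d₂ = v₂t₂ = 48.07 × 16.34 = 785.4638 m
d_total = 975.2038 m, t_total = 29.59 s
v_avg = d_total/t_total = 975.2038/29.59 = 32.96 m/s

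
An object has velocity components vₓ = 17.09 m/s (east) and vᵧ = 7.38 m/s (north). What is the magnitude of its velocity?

|v| = √(vₓ² + vᵧ²) = √(17.09² + 7.38²) = √(346.5325) = 18.62 m/s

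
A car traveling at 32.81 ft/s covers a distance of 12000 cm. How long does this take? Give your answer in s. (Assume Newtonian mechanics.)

d = 12000 cm × 0.01 = 120.0 m
v = 32.81 ft/s × 0.3048 = 10.0005 m/s
t = d / v = 120.0 / 10.0005 = 12.0 s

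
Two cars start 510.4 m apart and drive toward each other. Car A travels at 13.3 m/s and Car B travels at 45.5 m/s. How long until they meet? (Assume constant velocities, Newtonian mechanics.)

Combined speed: v_combined = 13.3 + 45.5 = 58.8 m/s
Time to meet: t = d/v_combined = 510.4/58.8 = 8.68 s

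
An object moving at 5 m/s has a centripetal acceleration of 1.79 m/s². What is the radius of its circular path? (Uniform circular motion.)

r = v²/a_c = 5²/1.79 = 13.97 m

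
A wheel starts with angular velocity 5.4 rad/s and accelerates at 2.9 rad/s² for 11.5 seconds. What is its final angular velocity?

ω = ω₀ + αt = 5.4 + 2.9 × 11.5 = 38.75 rad/s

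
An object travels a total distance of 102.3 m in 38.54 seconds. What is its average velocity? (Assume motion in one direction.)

v_avg = Δd / Δt = 102.3 / 38.54 = 2.65 m/s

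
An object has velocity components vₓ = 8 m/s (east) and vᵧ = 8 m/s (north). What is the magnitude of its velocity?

|v| = √(vₓ² + vᵧ²) = √(8² + 8²) = √(128) = 11.31 m/s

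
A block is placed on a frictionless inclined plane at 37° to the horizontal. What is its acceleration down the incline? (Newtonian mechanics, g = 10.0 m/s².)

a = g sin(θ) = 10.0 × sin(37°) = 10.0 × 0.6018 = 6.02 m/s²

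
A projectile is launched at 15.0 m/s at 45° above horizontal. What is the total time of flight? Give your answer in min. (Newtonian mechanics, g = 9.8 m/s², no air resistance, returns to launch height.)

T = 2 × v₀ × sin(θ) / g = 2 × 15.0 × sin(45°) / 9.8 = 2 × 15.0 × 0.707107 / 9.8 = 2.16461 s
T = 2.16461 s / 60.0 = 0.03608 min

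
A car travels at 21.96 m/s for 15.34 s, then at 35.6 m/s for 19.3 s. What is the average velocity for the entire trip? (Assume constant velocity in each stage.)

d₁ = v₁t₁ = 21.96 × 15.34 = 336.8664 m
d₂ = v₂t₂ = 35.6 × 19.3 = 687.08 m
d_total = 1023.9464 m, t_total = 34.64 s
v_avg = d_total/t_total = 1023.9464/34.64 = 29.56 m/s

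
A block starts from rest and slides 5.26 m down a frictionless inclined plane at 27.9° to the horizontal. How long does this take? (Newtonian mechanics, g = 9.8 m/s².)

a = g sin(θ) = 9.8 × sin(27.9°) = 4.5857 m/s²
t = √(2d/a) = √(2 × 5.26 / 4.5857) = 1.51 s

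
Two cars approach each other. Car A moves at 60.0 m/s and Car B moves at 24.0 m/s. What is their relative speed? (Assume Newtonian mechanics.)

v_rel = v_A + v_B = 60.0 + 24.0 = 84.0 m/s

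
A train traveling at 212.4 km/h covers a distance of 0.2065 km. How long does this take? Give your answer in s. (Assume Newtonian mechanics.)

d = 0.2065 km × 1000.0 = 206.5 m
v = 212.4 km/h × 0.2777777777777778 = 59.0 m/s
t = d / v = 206.5 / 59.0 = 3.5 s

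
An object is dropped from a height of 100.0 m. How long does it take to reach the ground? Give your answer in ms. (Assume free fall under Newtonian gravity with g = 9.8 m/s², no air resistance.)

t = √(2h/g) = √(2 × 100.0 / 9.8) = 4.51754 s
t = 4.51754 s / 0.001 = 4518 ms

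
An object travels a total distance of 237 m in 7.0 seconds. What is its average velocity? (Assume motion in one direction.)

v_avg = Δd / Δt = 237 / 7.0 = 33.86 m/s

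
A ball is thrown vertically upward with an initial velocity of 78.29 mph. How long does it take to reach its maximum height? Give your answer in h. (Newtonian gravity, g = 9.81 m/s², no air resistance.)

v₀ = 78.29 mph × 0.44704 = 34.9988 m/s
t_up = v₀ / g = 34.9988 / 9.81 = 3.56767 s
t_up = 3.56767 s / 3600.0 = 0.000991 h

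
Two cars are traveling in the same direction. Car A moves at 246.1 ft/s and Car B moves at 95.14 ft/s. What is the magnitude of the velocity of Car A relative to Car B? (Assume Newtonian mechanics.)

v_rel = |v_A - v_B| = |246.1 - 95.14| = 150.96 ft/s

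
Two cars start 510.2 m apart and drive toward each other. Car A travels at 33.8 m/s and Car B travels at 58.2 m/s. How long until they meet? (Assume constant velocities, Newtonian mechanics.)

Combined speed: v_combined = 33.8 + 58.2 = 92.0 m/s
Time to meet: t = d/v_combined = 510.2/92.0 = 5.55 s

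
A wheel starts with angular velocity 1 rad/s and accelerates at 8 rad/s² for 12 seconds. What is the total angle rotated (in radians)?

θ = ω₀t + ½αt² = 1×12 + ½×8×12² = 588.0 rad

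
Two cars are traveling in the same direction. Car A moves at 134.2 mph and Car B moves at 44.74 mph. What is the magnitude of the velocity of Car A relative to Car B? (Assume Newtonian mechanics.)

v_rel = |v_A - v_B| = |134.2 - 44.74| = 89.46 mph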